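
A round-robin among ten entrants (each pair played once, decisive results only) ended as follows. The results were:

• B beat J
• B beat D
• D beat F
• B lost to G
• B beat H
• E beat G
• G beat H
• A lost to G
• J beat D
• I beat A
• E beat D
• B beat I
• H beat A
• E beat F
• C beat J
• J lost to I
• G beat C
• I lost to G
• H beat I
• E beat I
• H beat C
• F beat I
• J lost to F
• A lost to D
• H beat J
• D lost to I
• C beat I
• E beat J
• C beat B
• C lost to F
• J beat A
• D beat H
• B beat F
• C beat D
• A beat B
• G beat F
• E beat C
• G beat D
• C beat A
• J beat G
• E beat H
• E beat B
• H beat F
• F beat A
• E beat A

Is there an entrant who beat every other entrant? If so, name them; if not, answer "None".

E

E has 9 wins out of 9 opponents — a perfect record.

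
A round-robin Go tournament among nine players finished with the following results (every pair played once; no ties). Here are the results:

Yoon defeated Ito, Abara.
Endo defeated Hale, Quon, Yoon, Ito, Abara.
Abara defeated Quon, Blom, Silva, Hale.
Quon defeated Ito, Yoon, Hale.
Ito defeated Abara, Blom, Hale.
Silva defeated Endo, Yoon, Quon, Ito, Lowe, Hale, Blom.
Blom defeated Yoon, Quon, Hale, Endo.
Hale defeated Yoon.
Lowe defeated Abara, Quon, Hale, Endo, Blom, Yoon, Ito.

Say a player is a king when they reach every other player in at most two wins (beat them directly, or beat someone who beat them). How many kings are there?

Hale cannot reach Lowe, Silva, Quon, Blom, Endo in two steps.
Lowe reaches everyone (king).
Silva reaches everyone (king).
Quon cannot reach Lowe, Silva, Endo in two steps.
Blom cannot reach Lowe, Silva in two steps.
Yoon cannot reach Lowe, Endo in two steps.
Endo cannot reach Lowe in two steps.
Ito cannot reach Lowe in two steps.
Abara reaches everyone (king).
Kings: Lowe, Silva, Abara — 3.

3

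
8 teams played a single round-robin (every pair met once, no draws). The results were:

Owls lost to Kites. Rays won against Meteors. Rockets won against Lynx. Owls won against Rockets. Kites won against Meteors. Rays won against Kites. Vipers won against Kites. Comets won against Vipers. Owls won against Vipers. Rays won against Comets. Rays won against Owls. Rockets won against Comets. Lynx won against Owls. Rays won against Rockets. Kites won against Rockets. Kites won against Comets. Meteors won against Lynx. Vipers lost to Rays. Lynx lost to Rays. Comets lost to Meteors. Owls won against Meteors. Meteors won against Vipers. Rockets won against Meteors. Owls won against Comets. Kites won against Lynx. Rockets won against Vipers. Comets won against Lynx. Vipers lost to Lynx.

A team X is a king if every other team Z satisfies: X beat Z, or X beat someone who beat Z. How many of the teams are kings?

1

Rockets cannot reach Rays in two steps.
Meteors cannot reach Rockets, Rays in two steps.
Vipers cannot reach Rays in two steps.
Rays reaches everyone (king).
Lynx cannot reach Rays in two steps.
Comets cannot reach Rockets, Meteors, Rays in two steps.
Kites cannot reach Rays in two steps.
Owls cannot reach Rays in two steps.
Kings: Rays — 1.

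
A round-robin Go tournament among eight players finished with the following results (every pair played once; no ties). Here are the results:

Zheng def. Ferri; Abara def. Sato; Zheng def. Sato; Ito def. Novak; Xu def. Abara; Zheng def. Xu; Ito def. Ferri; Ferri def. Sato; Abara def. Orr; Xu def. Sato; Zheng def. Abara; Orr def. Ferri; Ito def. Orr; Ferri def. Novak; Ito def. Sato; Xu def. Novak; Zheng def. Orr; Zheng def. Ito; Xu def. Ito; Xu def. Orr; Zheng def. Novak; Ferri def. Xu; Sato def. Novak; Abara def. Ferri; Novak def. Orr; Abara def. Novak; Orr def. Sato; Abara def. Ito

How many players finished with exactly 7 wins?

1

Win totals: Abara 5, Ferri 3, Ito 4, Orr 2, Novak 1, Sato 1, Xu 5, Zheng 7.
Exactly 7: Zheng — 1 player.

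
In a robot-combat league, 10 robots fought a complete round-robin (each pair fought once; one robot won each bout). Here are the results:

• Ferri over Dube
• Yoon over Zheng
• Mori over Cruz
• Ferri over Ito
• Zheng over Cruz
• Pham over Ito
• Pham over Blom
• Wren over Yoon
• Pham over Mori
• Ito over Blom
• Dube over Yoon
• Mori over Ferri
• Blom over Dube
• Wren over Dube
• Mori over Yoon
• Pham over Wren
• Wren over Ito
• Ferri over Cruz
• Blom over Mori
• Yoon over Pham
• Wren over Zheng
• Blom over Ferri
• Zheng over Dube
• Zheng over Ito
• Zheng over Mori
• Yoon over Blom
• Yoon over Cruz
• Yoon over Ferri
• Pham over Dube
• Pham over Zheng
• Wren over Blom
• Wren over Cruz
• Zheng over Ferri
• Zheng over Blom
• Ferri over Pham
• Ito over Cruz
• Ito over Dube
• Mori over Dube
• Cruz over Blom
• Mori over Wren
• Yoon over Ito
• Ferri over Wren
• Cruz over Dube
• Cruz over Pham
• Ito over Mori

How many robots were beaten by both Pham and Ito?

Pham beat: Ito, Wren, Dube, Zheng, Blom, Mori.
Ito beat: Dube, Cruz, Blom, Mori.
Both beat: Dube, Blom, Mori — 3.

3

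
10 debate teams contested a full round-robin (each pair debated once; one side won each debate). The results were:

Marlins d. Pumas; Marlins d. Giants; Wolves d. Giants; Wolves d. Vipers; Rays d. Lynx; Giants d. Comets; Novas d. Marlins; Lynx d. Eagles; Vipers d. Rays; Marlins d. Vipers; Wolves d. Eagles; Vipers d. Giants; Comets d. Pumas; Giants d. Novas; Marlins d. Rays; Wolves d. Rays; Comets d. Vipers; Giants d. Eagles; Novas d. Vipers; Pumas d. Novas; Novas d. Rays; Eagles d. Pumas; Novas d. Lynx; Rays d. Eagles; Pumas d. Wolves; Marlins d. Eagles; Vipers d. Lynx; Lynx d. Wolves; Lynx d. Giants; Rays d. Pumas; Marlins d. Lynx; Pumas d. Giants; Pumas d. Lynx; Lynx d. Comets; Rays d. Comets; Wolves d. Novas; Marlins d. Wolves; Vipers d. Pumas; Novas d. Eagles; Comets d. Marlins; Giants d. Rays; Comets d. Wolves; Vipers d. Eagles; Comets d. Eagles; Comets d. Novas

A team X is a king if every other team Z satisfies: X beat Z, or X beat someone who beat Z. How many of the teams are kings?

Marlins reaches everyone (king).
Giants reaches everyone (king).
Eagles cannot reach Marlins, Vipers, Comets, Rays in two steps.
Wolves reaches everyone (king).
Pumas reaches everyone (king).
Vipers cannot reach Marlins in two steps.
Lynx reaches everyone (king).
Comets reaches everyone (king).
Novas reaches everyone (king).
Rays reaches everyone (king).
Kings: Marlins, Giants, Wolves, Pumas, Lynx, Comets, Novas, Rays — 8.

8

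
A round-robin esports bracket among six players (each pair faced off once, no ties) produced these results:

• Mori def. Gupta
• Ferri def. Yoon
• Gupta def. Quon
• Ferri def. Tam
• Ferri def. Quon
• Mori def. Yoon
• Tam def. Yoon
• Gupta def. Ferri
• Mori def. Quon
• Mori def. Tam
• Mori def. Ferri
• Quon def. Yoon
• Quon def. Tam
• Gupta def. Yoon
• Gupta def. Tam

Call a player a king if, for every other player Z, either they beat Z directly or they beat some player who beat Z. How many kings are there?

1

Ferri cannot reach Gupta, Mori in two steps.
Quon cannot reach Ferri, Gupta, Mori in two steps.
Gupta cannot reach Mori in two steps.
Yoon cannot reach Ferri, Quon, Gupta, Mori, Tam in two steps.
Mori reaches everyone (king).
Tam cannot reach Ferri, Quon, Gupta, Mori in two steps.
Kings: Mori — 1.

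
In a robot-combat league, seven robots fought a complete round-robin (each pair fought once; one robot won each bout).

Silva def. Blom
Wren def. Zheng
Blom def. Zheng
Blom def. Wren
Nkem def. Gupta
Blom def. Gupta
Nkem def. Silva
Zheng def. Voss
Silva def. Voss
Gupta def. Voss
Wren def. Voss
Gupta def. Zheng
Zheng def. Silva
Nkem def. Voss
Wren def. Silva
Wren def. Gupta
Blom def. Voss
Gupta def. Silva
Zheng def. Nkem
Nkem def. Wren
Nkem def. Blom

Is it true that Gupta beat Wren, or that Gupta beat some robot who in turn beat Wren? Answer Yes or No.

Gupta did not beat Wren directly.
Gupta beat Zheng, Voss, Silva, but each of them lost to Wren. No two-step path.

No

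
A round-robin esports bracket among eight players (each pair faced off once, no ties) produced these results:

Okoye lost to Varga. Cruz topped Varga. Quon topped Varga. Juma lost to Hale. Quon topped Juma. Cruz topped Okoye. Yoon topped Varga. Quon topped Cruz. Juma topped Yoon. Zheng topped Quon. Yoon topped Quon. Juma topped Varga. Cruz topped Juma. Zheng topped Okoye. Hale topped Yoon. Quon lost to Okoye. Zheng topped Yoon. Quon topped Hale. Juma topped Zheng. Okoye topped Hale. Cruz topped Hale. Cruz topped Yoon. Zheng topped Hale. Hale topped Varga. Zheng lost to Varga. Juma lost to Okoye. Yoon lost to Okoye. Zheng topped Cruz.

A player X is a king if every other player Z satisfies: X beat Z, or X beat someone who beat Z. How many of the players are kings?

7

Cruz reaches everyone (king).
Hale cannot reach Cruz in two steps.
Zheng reaches everyone (king).
Quon reaches everyone (king).
Varga reaches everyone (king).
Okoye reaches everyone (king).
Juma reaches everyone (king).
Yoon reaches everyone (king).
Kings: Cruz, Zheng, Quon, Varga, Okoye, Juma, Yoon — 7.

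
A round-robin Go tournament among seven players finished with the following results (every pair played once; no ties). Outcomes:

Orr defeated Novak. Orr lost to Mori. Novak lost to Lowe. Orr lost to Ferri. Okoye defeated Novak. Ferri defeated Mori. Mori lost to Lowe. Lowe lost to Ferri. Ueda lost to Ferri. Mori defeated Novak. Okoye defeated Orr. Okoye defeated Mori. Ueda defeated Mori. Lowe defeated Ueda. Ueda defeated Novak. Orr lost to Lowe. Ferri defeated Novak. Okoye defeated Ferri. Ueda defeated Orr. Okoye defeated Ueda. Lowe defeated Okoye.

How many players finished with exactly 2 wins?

Win totals: Novak 0, Ferri 5, Okoye 5, Mori 2, Ueda 3, Orr 1, Lowe 5.
Exactly 2: Mori — 1 player.

1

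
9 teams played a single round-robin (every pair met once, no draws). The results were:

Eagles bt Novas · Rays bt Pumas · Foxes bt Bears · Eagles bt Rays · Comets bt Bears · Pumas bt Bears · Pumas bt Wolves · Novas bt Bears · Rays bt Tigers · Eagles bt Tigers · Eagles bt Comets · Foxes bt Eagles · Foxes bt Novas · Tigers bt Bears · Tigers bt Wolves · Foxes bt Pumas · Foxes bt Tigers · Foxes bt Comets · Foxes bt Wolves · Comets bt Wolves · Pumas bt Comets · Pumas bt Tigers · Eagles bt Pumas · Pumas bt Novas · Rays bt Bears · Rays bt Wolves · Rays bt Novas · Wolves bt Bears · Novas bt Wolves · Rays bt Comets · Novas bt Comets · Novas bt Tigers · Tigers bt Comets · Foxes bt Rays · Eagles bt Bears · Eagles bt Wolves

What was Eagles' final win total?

Eagles' results: beat Pumas, Wolves, Bears, Rays, Comets, Tigers, Novas; lost to Foxes.
That is 7 wins.

7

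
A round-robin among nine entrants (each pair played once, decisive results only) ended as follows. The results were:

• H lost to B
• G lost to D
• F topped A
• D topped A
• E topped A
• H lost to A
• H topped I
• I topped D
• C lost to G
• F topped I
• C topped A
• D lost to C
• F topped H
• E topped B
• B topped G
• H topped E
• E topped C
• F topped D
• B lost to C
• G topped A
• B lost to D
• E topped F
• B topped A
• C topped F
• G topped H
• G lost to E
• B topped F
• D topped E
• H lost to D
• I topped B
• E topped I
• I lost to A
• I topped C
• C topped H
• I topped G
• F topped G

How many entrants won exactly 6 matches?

Win totals: A 2, B 4, C 5, D 5, E 6, F 5, G 3, H 2, I 4.
Exactly 6: E — 1 entrant.

1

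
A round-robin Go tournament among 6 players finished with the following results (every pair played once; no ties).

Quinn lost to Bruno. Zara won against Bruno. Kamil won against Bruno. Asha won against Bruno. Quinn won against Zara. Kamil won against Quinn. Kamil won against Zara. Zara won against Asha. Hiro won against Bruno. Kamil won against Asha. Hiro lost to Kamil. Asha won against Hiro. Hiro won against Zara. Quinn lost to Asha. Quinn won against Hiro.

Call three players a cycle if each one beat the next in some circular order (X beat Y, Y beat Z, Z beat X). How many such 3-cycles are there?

Of the C(6,3) = 20 triples, the cyclic ones are: {Hiro, Quinn, Bruno}; {Hiro, Zara, Asha}; {Quinn, Zara, Bruno}; {Quinn, Zara, Asha}.
That is 4.

4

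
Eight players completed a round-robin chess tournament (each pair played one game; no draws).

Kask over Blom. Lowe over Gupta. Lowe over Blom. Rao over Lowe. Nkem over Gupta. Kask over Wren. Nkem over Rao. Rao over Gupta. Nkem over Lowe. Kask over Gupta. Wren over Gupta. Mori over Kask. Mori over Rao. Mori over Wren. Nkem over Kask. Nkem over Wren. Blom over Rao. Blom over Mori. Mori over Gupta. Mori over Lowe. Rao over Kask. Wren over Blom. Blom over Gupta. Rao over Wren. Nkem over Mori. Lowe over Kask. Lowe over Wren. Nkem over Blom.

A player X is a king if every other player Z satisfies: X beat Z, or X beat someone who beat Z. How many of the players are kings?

Nkem reaches everyone (king).
Kask cannot reach Nkem, Lowe in two steps.
Gupta cannot reach Nkem, Kask, Rao, Mori, Blom, Wren, Lowe in two steps.
Rao cannot reach Nkem, Mori in two steps.
Mori cannot reach Nkem in two steps.
Blom cannot reach Nkem in two steps.
Wren cannot reach Nkem, Kask, Lowe in two steps.
Lowe cannot reach Nkem in two steps.
Kings: Nkem — 1.

1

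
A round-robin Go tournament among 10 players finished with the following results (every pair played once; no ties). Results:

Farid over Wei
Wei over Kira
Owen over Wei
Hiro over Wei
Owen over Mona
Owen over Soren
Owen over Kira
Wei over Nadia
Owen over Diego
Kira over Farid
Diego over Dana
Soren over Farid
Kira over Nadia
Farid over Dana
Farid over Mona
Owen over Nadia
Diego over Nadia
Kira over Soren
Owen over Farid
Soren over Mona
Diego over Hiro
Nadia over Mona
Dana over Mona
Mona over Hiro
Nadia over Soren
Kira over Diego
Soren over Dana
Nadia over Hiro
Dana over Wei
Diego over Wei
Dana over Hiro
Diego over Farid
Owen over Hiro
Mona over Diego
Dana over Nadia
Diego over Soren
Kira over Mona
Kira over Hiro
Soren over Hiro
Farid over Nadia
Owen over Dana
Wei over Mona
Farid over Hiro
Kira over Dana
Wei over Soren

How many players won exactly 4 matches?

Win totals: Diego 6, Kira 7, Wei 4, Dana 4, Mona 2, Nadia 3, Soren 4, Farid 5, Hiro 1, Owen 9.
Exactly 4: Wei, Dana, Soren — 3 players.

3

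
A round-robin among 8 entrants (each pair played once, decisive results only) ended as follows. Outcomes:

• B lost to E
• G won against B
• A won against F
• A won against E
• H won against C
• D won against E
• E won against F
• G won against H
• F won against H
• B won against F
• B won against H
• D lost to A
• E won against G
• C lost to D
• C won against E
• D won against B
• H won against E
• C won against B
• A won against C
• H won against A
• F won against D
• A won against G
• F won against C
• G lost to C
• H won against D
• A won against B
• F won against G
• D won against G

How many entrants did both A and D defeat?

4

A beat: B, C, D, E, F, G.
D beat: B, C, E, G.
Both beat: B, C, E, G — 4.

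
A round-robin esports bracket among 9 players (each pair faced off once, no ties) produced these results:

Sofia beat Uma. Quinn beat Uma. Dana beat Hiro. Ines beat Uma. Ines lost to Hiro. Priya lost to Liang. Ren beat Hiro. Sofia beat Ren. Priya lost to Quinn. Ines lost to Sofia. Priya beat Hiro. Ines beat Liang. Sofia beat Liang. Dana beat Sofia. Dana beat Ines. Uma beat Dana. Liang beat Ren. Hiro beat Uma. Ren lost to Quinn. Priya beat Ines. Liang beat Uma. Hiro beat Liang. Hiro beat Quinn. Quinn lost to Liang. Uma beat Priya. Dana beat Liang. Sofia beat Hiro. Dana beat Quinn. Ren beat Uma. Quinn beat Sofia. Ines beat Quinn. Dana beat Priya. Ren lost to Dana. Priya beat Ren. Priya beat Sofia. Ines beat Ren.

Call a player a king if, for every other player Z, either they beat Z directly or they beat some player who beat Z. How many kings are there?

Dana reaches everyone (king).
Quinn reaches everyone (king).
Hiro reaches everyone (king).
Liang reaches everyone (king).
Ines reaches everyone (king).
Sofia reaches everyone (king).
Priya cannot reach Dana in two steps.
Ren cannot reach Sofia in two steps.
Uma reaches everyone (king).
Kings: Dana, Quinn, Hiro, Liang, Ines, Sofia, Uma — 7.

7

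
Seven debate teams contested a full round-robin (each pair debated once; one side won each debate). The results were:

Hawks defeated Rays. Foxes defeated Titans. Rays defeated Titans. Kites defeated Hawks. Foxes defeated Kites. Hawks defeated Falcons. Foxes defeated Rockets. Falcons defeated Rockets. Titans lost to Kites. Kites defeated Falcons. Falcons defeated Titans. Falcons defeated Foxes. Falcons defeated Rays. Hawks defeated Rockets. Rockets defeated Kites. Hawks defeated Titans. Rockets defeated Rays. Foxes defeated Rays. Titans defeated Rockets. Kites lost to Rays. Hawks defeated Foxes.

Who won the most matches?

Win totals: Rays 2, Rockets 2, Titans 1, Foxes 4, Kites 3, Falcons 4, Hawks 5.
Hawks leads with 5 wins (next highest: 4).

Hawks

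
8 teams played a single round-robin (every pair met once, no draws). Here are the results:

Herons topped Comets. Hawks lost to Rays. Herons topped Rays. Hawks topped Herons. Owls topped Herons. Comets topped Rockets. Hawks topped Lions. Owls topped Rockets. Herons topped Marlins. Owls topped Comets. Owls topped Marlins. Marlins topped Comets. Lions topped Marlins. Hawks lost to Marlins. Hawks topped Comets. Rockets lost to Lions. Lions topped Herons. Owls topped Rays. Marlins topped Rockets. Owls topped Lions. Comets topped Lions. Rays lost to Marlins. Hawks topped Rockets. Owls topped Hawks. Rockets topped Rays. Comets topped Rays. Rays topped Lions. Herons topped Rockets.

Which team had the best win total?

Win totals: Marlins 4, Rockets 1, Owls 7, Rays 2, Lions 3, Comets 3, Herons 4, Hawks 4.
Owls leads with 7 wins (next highest: 4).

Owls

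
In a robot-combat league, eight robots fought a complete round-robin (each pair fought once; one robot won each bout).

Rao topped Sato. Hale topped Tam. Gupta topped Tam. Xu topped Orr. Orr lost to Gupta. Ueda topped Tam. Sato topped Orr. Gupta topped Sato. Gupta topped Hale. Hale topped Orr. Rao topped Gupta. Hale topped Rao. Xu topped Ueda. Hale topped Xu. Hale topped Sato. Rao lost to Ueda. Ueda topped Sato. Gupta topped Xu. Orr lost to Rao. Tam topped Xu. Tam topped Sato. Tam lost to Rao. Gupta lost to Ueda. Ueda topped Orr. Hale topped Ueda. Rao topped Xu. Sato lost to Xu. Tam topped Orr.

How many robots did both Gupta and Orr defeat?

0

Gupta beat: Tam, Hale, Sato, Xu, Orr.
Orr beat: no one.
No one was beaten by both.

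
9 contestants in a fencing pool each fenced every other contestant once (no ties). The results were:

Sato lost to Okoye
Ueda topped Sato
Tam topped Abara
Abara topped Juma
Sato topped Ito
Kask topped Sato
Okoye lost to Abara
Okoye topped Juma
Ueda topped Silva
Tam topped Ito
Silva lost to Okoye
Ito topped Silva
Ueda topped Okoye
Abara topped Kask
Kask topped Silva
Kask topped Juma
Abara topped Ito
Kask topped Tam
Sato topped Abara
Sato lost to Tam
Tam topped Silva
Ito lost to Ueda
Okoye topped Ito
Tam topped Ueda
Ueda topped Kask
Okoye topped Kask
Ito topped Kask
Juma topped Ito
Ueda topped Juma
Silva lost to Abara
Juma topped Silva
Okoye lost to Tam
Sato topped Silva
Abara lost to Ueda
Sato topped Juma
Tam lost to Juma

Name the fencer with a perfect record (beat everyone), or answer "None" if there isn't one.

Highest win total is Ueda with 7 (out of 8 possible).
Ueda lost to Tam, so no fencer went undefeated.

None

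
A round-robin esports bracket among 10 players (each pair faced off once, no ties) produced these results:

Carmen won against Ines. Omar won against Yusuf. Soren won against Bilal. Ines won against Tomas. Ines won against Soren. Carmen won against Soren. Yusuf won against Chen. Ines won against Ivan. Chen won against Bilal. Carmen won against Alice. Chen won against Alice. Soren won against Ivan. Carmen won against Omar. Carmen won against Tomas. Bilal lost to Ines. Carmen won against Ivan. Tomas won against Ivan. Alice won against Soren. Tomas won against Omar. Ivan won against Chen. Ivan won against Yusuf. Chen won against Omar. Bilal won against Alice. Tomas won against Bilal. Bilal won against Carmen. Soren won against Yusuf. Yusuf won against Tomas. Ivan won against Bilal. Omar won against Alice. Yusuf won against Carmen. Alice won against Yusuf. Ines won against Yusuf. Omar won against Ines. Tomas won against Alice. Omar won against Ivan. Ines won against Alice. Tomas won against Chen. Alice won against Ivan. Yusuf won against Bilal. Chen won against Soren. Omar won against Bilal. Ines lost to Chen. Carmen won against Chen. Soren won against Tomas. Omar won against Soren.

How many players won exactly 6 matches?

Win totals: Soren 4, Alice 3, Carmen 7, Omar 6, Yusuf 4, Ivan 3, Bilal 2, Chen 5, Ines 6, Tomas 5.
Exactly 6: Omar, Ines — 2 players.

2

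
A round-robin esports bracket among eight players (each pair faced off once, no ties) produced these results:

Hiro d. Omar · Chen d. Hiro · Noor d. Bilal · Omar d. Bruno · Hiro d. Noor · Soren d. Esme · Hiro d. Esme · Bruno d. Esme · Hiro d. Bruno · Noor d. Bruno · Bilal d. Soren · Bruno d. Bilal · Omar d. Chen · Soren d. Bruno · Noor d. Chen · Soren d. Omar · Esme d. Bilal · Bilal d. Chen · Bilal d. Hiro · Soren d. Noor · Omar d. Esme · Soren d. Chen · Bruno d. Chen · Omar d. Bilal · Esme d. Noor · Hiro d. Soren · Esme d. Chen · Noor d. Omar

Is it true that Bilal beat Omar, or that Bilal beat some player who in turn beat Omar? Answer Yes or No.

Bilal did not beat Omar directly.
Bilal beat Chen, Hiro, Soren. Of those, Hiro beat Omar.

Yes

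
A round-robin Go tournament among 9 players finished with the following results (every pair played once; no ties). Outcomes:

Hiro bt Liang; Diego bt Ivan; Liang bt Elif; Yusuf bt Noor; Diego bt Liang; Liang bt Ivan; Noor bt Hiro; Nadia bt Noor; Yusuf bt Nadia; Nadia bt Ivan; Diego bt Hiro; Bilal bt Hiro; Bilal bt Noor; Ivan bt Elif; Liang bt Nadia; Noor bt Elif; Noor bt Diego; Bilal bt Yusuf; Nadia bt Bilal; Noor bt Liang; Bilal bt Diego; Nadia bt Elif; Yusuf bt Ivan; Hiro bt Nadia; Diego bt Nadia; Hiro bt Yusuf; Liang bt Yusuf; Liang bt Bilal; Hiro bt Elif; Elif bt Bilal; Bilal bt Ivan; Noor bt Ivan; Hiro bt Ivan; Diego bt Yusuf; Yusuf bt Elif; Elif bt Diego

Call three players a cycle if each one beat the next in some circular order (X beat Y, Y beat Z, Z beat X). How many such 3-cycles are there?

21

Win totals: Hiro 5, Bilal 5, Noor 5, Yusuf 4, Diego 5, Nadia 4, Elif 2, Liang 5, Ivan 1.
A player with w wins dominates both others in C(w,2) triples; summing gives 10 + 10 + 10 + 6 + 10 + 6 + 1 + 10 + 0 = 63 transitive triples.
Total triples C(9,3) = 84, so cyclic triples = 84 − 63 = 21.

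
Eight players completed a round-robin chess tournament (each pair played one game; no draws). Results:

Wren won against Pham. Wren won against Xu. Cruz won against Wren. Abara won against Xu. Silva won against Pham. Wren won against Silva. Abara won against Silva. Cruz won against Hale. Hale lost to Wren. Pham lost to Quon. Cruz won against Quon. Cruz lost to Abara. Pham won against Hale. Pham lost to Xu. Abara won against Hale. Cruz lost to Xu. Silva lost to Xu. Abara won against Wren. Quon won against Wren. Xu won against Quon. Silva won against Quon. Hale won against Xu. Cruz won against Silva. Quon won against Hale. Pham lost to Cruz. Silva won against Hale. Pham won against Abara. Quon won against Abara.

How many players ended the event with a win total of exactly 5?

Win totals: Abara 5, Wren 4, Hale 1, Silva 3, Xu 4, Quon 4, Cruz 5, Pham 2.
Exactly 5: Abara, Cruz — 2 players.

2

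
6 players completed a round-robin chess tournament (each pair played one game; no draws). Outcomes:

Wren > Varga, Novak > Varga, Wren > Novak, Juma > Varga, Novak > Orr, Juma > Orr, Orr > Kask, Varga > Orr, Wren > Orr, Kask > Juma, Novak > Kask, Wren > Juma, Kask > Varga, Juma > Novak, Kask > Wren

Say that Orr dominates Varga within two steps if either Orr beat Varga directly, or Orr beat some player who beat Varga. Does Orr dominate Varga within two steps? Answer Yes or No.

Orr did not beat Varga directly.
Orr beat Kask. Of those, Kask beat Varga.

Yes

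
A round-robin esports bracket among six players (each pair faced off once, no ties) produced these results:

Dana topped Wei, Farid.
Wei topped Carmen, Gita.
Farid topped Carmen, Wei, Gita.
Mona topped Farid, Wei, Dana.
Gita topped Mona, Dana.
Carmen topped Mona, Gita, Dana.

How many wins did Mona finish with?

3

Mona's results: beat Farid, Wei, Dana; lost to Carmen, Gita.
That is 3 wins.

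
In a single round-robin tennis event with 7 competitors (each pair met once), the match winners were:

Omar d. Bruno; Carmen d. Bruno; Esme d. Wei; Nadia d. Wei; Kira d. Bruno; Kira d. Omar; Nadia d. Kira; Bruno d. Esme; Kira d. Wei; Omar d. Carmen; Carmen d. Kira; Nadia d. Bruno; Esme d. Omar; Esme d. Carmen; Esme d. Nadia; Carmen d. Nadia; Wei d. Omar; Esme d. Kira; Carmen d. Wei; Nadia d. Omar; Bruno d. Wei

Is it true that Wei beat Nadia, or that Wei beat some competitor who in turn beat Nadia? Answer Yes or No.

Wei did not beat Nadia directly.
Wei beat Omar, but each of them lost to Nadia. No two-step path.

No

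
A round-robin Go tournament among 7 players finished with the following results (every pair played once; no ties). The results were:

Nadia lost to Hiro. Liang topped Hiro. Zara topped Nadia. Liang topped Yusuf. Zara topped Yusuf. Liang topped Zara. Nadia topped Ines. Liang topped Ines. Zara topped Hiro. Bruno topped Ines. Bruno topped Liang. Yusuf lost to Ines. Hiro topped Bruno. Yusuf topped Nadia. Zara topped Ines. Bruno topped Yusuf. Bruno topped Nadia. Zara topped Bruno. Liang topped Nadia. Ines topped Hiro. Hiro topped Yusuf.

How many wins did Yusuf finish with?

Yusuf's results: beat Nadia; lost to Liang, Bruno, Zara, Ines, Hiro.
That is 1 win.

1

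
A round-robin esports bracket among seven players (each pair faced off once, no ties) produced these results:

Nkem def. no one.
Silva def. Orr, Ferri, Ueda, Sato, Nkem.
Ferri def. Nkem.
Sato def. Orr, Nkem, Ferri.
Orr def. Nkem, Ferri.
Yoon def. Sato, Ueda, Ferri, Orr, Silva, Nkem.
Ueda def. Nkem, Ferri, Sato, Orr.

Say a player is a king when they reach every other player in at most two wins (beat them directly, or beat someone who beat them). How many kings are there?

1

Orr cannot reach Sato, Yoon, Ueda, Silva in two steps.
Sato cannot reach Yoon, Ueda, Silva in two steps.
Yoon reaches everyone (king).
Ferri cannot reach Orr, Sato, Yoon, Ueda, Silva in two steps.
Nkem cannot reach Orr, Sato, Yoon, Ferri, Ueda, Silva in two steps.
Ueda cannot reach Yoon, Silva in two steps.
Silva cannot reach Yoon in two steps.
Kings: Yoon — 1.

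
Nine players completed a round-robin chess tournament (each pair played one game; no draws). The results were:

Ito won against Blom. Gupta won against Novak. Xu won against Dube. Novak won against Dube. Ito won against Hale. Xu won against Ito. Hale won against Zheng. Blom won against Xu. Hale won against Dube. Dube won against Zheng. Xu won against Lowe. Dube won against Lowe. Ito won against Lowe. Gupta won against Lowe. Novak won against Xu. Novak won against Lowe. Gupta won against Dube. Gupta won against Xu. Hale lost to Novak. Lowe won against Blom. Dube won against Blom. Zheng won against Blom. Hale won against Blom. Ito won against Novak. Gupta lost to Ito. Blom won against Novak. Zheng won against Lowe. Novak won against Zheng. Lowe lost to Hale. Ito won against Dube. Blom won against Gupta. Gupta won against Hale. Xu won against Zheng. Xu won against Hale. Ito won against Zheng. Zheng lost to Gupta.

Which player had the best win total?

Ito

Win totals: Gupta 6, Zheng 2, Hale 4, Xu 5, Dube 3, Ito 7, Novak 5, Blom 3, Lowe 1.
Ito leads with 7 wins (next highest: 6).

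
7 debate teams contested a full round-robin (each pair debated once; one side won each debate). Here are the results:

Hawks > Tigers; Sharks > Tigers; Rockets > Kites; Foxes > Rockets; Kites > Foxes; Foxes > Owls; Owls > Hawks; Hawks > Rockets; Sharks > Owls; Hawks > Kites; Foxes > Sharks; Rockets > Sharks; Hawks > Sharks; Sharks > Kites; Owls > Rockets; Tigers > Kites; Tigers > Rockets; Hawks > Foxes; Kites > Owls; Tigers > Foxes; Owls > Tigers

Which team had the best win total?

Hawks

Win totals: Rockets 2, Owls 3, Sharks 3, Hawks 5, Foxes 3, Tigers 3, Kites 2.
Hawks leads with 5 wins (next highest: 3).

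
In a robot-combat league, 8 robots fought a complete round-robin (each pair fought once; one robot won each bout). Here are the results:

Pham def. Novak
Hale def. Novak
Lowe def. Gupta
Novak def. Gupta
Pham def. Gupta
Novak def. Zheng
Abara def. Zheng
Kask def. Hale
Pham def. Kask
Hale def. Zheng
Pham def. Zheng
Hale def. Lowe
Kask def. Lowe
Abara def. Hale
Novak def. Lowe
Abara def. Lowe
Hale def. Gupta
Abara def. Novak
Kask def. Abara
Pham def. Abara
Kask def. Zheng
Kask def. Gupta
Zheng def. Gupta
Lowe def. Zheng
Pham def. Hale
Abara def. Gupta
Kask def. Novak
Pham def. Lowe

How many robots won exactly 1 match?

1

Win totals: Pham 7, Novak 3, Abara 5, Zheng 1, Kask 6, Gupta 0, Hale 4, Lowe 2.
Exactly 1: Zheng — 1 robot.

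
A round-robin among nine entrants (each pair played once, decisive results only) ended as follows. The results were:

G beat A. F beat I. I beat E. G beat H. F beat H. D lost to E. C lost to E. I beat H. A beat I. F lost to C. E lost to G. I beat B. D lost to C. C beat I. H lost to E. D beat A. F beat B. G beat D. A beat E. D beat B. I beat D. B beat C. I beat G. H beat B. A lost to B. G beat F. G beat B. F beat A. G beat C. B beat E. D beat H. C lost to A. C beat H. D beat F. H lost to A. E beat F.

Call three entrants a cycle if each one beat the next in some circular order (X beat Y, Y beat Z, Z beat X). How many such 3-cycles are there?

Win totals: A 4, B 3, C 4, D 4, E 4, F 4, G 7, H 1, I 5.
An entrant with w wins dominates both others in C(w,2) triples; summing gives 6 + 3 + 6 + 6 + 6 + 6 + 21 + 0 + 10 = 64 transitive triples.
Total triples C(9,3) = 84, so cyclic triples = 84 − 64 = 20.

20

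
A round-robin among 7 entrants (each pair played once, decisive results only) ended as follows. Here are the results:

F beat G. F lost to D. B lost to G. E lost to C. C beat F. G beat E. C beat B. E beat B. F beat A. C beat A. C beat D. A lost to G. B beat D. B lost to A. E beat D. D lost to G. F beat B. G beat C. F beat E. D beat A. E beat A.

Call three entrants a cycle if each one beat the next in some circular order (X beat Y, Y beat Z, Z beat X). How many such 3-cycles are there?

Win totals: A 1, B 1, C 5, D 2, E 3, F 4, G 5.
An entrant with w wins dominates both others in C(w,2) triples; summing gives 0 + 0 + 10 + 1 + 3 + 6 + 10 = 30 transitive triples.
Total triples C(7,3) = 35, so cyclic triples = 35 − 30 = 5.

5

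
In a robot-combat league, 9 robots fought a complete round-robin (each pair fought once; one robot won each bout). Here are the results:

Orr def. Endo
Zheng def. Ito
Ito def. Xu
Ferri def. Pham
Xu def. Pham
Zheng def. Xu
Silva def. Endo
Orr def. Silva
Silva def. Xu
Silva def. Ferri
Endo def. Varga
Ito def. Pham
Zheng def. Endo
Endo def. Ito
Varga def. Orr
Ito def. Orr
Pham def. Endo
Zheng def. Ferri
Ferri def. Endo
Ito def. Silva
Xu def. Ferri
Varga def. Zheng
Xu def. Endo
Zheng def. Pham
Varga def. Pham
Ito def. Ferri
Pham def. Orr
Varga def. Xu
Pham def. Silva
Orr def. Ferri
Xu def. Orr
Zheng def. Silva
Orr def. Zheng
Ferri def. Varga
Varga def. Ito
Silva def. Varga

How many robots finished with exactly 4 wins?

3

Win totals: Ferri 3, Silva 4, Xu 4, Orr 4, Pham 3, Ito 5, Varga 5, Zheng 6, Endo 2.
Exactly 4: Silva, Xu, Orr — 3 robots.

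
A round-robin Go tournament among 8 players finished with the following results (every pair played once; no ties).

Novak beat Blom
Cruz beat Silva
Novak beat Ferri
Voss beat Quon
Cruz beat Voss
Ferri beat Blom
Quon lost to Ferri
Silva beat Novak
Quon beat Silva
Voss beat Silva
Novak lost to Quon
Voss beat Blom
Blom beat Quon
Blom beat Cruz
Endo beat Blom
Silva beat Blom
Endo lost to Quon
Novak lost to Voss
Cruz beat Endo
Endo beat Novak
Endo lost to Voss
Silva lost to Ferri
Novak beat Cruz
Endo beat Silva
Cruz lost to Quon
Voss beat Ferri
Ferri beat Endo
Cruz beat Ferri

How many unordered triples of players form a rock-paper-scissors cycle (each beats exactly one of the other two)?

Win totals: Voss 6, Cruz 4, Ferri 4, Blom 2, Novak 3, Endo 3, Silva 2, Quon 4.
A player with w wins dominates both others in C(w,2) triples; summing gives 15 + 6 + 6 + 1 + 3 + 3 + 1 + 6 = 41 transitive triples.
Total triples C(8,3) = 56, so cyclic triples = 56 − 41 = 15.

15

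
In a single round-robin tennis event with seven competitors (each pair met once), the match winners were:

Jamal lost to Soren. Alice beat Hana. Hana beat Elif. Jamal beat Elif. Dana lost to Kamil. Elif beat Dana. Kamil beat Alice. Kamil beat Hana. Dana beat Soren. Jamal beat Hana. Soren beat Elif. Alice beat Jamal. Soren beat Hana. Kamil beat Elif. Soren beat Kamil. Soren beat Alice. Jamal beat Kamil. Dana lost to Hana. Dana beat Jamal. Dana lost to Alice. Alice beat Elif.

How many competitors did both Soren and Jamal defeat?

3

Soren beat: Alice, Kamil, Elif, Hana, Jamal.
Jamal beat: Kamil, Elif, Hana.
Both beat: Kamil, Elif, Hana — 3.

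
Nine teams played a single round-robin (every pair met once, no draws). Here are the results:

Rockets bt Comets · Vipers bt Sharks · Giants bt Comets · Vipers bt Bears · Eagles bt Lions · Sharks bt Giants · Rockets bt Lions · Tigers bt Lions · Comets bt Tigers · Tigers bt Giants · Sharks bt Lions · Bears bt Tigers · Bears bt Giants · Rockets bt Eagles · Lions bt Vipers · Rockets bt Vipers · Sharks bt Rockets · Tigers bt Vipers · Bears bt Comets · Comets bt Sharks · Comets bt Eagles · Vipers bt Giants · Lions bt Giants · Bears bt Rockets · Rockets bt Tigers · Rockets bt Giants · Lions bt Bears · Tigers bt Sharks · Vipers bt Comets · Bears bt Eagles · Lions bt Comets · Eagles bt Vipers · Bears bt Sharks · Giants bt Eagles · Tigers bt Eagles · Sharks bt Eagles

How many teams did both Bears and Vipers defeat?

Bears beat: Giants, Eagles, Rockets, Tigers, Sharks, Comets.
Vipers beat: Giants, Bears, Sharks, Comets.
Both beat: Giants, Sharks, Comets — 3.

3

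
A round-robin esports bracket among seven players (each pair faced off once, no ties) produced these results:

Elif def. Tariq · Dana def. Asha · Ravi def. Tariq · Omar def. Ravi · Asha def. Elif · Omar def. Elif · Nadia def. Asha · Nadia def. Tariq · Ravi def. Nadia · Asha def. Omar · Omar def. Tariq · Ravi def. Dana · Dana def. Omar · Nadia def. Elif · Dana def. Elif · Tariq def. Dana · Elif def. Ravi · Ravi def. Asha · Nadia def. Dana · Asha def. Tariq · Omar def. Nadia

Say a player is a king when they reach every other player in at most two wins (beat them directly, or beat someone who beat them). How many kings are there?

Tariq cannot reach Ravi, Nadia in two steps.
Omar reaches everyone (king).
Dana reaches everyone (king).
Ravi reaches everyone (king).
Nadia reaches everyone (king).
Asha reaches everyone (king).
Elif cannot reach Omar in two steps.
Kings: Omar, Dana, Ravi, Nadia, Asha — 5.

5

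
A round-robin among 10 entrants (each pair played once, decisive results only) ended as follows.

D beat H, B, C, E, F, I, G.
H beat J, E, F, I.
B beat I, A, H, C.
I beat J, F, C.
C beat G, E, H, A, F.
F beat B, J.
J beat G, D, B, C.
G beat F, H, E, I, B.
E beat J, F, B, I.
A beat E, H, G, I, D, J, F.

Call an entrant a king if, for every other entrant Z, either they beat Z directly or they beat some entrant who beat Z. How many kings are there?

A reaches everyone (king).
B reaches everyone (king).
C reaches everyone (king).
D reaches everyone (king).
E reaches everyone (king).
F cannot reach E in two steps.
G cannot reach D in two steps.
H cannot reach A in two steps.
I reaches everyone (king).
J reaches everyone (king).
Kings: A, B, C, D, E, I, J — 7.

7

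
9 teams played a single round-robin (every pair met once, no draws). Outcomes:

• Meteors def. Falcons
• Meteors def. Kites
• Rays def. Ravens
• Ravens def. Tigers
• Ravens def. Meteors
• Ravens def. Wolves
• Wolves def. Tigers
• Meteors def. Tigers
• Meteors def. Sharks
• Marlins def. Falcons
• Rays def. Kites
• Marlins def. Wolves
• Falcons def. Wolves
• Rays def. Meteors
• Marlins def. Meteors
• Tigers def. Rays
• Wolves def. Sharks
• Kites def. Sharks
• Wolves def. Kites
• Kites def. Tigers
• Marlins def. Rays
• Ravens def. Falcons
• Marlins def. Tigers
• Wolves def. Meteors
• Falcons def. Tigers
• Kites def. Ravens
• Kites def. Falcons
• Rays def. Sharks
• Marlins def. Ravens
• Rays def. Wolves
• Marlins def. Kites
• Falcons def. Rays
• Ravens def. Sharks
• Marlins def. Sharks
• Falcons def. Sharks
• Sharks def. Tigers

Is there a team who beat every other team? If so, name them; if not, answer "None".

Marlins

Marlins has 8 wins out of 8 opponents — a perfect record.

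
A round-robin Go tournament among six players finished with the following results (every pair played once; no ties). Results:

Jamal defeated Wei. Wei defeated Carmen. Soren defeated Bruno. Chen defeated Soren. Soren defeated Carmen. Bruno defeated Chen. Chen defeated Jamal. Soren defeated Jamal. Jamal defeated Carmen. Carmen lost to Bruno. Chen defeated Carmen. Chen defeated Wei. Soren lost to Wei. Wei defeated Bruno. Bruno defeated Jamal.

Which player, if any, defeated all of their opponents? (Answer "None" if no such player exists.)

None

Highest win total is Chen with 4 (out of 5 possible).
Chen lost to Bruno, so no player went undefeated.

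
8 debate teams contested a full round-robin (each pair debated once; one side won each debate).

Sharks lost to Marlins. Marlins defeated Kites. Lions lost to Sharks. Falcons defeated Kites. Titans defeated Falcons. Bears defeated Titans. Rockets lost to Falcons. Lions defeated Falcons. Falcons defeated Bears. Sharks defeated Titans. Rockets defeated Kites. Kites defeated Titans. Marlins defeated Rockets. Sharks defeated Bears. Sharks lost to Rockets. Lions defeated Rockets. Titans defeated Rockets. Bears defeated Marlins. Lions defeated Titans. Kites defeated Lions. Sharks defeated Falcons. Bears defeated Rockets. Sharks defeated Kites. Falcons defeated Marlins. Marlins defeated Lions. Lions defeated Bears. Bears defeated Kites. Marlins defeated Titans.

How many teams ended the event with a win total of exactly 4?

Win totals: Kites 2, Rockets 2, Marlins 5, Sharks 5, Bears 4, Titans 2, Lions 4, Falcons 4.
Exactly 4: Bears, Lions, Falcons — 3 teams.

3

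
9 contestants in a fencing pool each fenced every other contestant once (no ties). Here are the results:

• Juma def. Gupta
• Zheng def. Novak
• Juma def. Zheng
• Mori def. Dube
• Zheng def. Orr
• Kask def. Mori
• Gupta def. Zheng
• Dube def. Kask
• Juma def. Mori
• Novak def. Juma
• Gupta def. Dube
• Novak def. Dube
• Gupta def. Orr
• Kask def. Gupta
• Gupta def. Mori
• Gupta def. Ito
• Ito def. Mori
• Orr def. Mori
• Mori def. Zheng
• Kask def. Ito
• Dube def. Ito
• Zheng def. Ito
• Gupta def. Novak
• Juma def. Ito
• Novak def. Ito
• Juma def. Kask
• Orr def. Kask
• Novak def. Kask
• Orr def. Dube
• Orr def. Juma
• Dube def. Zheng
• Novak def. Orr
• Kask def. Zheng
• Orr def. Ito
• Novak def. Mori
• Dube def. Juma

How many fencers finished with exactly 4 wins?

2

Win totals: Mori 2, Juma 5, Zheng 3, Dube 4, Ito 1, Gupta 6, Novak 6, Kask 4, Orr 5.
Exactly 4: Dube, Kask — 2 fencers.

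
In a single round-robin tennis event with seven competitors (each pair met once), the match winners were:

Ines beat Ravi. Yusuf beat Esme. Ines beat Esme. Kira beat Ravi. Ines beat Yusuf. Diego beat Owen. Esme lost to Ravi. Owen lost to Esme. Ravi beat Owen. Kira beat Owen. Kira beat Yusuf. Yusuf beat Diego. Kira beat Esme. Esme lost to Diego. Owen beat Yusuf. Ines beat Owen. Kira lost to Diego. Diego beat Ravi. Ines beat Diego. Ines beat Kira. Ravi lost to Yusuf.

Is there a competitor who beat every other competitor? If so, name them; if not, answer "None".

Ines

Ines has 6 wins out of 6 opponents — a perfect record.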